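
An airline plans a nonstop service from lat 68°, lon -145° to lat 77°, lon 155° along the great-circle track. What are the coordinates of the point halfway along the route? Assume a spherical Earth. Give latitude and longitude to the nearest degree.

Write both endpoints as unit vectors p₁, p₂ with components (cos φ cos λ, cos φ sin λ, sin φ).
The central angle between the endpoints is δ = arccos(p₁·p₂) ≈ 0.332 rad (19.0°).
Interpolate at f = 1/2 with slerp weights a = sin((1−f)δ)/sin δ ≈ 0.507, b = sin(fδ)/sin δ ≈ 0.507.
p = a·p₁ + b·p₂ ≈ (-0.259, -0.061, 0.964); φ = arcsin(p_z) ≈ 74.58°, λ = atan2(p_y, p_x) ≈ -166.80°.

≈ lat 75°, lon -167°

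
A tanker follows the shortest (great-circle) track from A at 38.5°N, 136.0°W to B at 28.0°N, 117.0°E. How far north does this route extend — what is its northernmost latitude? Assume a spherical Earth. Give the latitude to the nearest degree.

The great circle lies in the plane with unit normal n̂ = (p₁ × p₂)/|p₁ × p₂|.
Here n̂_z ≈ -0.664; the vertex latitude is φ_max = arccos|n̂_z| ≈ 48.4°.
Check via Clairaut: cos φ_max = |cos φ₁| · sin C = cos(38.5°)·sin(58.0°) ≈ 0.664, again giving ≈ 48.4°.

≈ 48°N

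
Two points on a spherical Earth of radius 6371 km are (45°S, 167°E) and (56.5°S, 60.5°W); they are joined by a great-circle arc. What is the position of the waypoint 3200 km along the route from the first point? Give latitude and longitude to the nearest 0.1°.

≈ (68.0°S, 159.5°W)

From cos δ = sin φ₁ sin φ₂ + cos φ₁ cos φ₂ cos Δλ, the central angle is δ ≈ 1.239 rad (71.0°). The total great-circle distance is δ·R ≈ 1.239 × 6371 ≈ 7892 km, so the target fraction is f = 3200/7892 ≈ 0.405.
Interpolate at f ≈ 0.405 with slerp weights a = sin((1−f)δ)/sin δ ≈ 0.710, b = sin(fδ)/sin δ ≈ 0.509.
p = a·p₁ + b·p₂ ≈ (-0.351, -0.132, -0.927); φ = arcsin(p_z) ≈ -67.98°, λ = atan2(p_y, p_x) ≈ -159.45°.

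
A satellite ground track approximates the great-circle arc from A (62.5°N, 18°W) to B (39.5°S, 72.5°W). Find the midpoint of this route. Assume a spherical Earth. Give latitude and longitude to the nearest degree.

Write both endpoints as unit vectors p₁, p₂ with components (cos φ cos λ, cos φ sin λ, sin φ).
The central angle between the endpoints is δ = arccos(p₁·p₂) ≈ 1.936 rad (110.9°).
Interpolate at f = 1/2 with slerp weights a = sin((1−f)δ)/sin δ ≈ 0.882, b = sin(fδ)/sin δ ≈ 0.882.
p = a·p₁ + b·p₂ ≈ (0.592, -0.775, 0.221); φ = arcsin(p_z) ≈ 12.79°, λ = atan2(p_y, p_x) ≈ -52.62°.

≈ (13°N, 53°W)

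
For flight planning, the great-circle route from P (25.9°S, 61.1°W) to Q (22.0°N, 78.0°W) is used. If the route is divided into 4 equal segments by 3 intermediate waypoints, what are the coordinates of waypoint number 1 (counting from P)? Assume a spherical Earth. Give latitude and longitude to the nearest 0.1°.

≈ (14.0°S, 65.6°W)

Convert each endpoint to a unit vector on the sphere (x = cos φ cos λ, y = cos φ sin λ, z = sin φ).
The central angle between the endpoints is δ = arccos(p₁·p₂) ≈ 0.884 rad (50.6°).
Interpolate at f = 1/4 with slerp weights a = sin((1−f)δ)/sin δ ≈ 0.796, b = sin(fδ)/sin δ ≈ 0.283.
p = a·p₁ + b·p₂ ≈ (0.401, -0.884, -0.241); φ = arcsin(p_z) ≈ -13.97°, λ = atan2(p_y, p_x) ≈ -65.62°.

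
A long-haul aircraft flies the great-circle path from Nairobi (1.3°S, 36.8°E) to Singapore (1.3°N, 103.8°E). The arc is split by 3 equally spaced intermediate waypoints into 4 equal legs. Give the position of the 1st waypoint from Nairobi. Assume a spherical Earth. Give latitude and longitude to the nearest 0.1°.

Write both endpoints as unit vectors p₁, p₂ with components (cos φ cos λ, cos φ sin λ, sin φ).
The central angle between the endpoints is δ = arccos(p₁·p₂) ≈ 1.170 rad (67.0°).
Interpolate at f = 1/4 with slerp weights a = sin((1−f)δ)/sin δ ≈ 0.835, b = sin(fδ)/sin δ ≈ 0.313.
p = a·p₁ + b·p₂ ≈ (0.594, 0.804, -0.012); φ = arcsin(p_z) ≈ -0.68°, λ = atan2(p_y, p_x) ≈ 53.55°.

≈ (0.7°S, 53.6°E)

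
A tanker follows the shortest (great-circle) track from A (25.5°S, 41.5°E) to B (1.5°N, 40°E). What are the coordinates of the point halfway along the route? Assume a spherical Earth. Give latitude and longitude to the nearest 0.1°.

≈ (12.0°S, 40.7°E)

From cos δ = sin φ₁ sin φ₂ + cos φ₁ cos φ₂ cos Δλ, the central angle is δ ≈ 0.472 rad (27.0°).
Interpolate at f = 1/2 with slerp weights a = sin((1−f)δ)/sin δ ≈ 0.514, b = sin(fδ)/sin δ ≈ 0.514.
p = a·p₁ + b·p₂ ≈ (0.741, 0.638, -0.208); φ = arcsin(p_z) ≈ -12.00°, λ = atan2(p_y, p_x) ≈ 40.71°.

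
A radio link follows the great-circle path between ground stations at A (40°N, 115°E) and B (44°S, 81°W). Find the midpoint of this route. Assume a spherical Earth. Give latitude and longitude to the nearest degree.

≈ (14°S, 176°W)

Write both endpoints as unit vectors p₁, p₂ with components (cos φ cos λ, cos φ sin λ, sin φ).
The central angle between the endpoints is δ = arccos(p₁·p₂) ≈ 2.923 rad (167.5°).
Interpolate at f = 1/2 with slerp weights a = sin((1−f)δ)/sin δ ≈ 4.585, b = sin(fδ)/sin δ ≈ 4.585.
p = a·p₁ + b·p₂ ≈ (-0.968, -0.074, -0.238); φ = arcsin(p_z) ≈ -13.76°, λ = atan2(p_y, p_x) ≈ -175.61°.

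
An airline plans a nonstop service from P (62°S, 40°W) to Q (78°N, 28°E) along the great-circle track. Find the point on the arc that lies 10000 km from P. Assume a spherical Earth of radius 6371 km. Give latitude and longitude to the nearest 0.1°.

≈ (26.1°N, 17.5°W)

Convert each endpoint to a unit vector on the sphere (x = cos φ cos λ, y = cos φ sin λ, z = sin φ).
The central angle between the endpoints is δ = arccos(p₁·p₂) ≈ 2.545 rad (145.8°). The total great-circle distance is δ·R ≈ 2.545 × 6371 ≈ 16212 km, so the target fraction is f = 10000/16212 ≈ 0.617.
Interpolate at f ≈ 0.617 with slerp weights a = sin((1−f)δ)/sin δ ≈ 1.473, b = sin(fδ)/sin δ ≈ 1.779.
p = a·p₁ + b·p₂ ≈ (0.856, -0.271, 0.440); φ = arcsin(p_z) ≈ 26.10°, λ = atan2(p_y, p_x) ≈ -17.55°.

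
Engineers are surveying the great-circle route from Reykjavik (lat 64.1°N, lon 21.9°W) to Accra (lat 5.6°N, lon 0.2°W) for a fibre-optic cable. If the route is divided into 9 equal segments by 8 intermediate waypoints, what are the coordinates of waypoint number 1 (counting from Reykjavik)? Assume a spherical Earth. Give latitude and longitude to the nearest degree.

≈ lat 58°N, lon 17°W

Write both endpoints as unit vectors p₁, p₂ with components (cos φ cos λ, cos φ sin λ, sin φ).
The central angle between the endpoints is δ = arccos(p₁·p₂) ≈ 1.057 rad (60.5°).
Interpolate at f = 1/9 with slerp weights a = sin((1−f)δ)/sin δ ≈ 0.927, b = sin(fδ)/sin δ ≈ 0.135.
p = a·p₁ + b·p₂ ≈ (0.510, -0.151, 0.847); φ = arcsin(p_z) ≈ 57.89°, λ = atan2(p_y, p_x) ≈ -16.56°.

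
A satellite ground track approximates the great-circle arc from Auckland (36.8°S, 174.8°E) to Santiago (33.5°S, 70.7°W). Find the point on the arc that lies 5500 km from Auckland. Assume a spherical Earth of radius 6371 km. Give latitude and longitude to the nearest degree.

≈ 52°S, 116°W

Write both endpoints as unit vectors p₁, p₂ with components (cos φ cos λ, cos φ sin λ, sin φ).
The central angle between the endpoints is δ = arccos(p₁·p₂) ≈ 1.517 rad (86.9°). The total great-circle distance is δ·R ≈ 1.517 × 6371 ≈ 9665 km, so the target fraction is f = 5500/9665 ≈ 0.569.
Interpolate at f ≈ 0.569 with slerp weights a = sin((1−f)δ)/sin δ ≈ 0.609, b = sin(fδ)/sin δ ≈ 0.761.
p = a·p₁ + b·p₂ ≈ (-0.276, -0.555, -0.785); φ = arcsin(p_z) ≈ -51.71°, λ = atan2(p_y, p_x) ≈ -116.44°.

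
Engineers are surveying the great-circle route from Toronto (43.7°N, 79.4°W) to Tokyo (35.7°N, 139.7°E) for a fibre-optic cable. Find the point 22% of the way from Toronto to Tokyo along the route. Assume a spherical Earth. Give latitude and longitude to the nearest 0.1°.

Write both endpoints as unit vectors p₁, p₂ with components (cos φ cos λ, cos φ sin λ, sin φ).
The central angle between the endpoints is δ = arccos(p₁·p₂) ≈ 1.623 rad (93.0°).
Interpolate at f = 0.22 with slerp weights a = sin((1−f)δ)/sin δ ≈ 0.955, b = sin(fδ)/sin δ ≈ 0.350.
p = a·p₁ + b·p₂ ≈ (-0.090, -0.495, 0.864); φ = arcsin(p_z) ≈ 59.80°, λ = atan2(p_y, p_x) ≈ -100.28°.

≈ (59.8°N, 100.3°W)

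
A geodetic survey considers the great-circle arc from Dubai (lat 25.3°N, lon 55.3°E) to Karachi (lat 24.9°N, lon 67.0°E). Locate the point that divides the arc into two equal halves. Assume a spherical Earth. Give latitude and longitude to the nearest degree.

Write both endpoints as unit vectors p₁, p₂ with components (cos φ cos λ, cos φ sin λ, sin φ).
The central angle between the endpoints is δ = arccos(p₁·p₂) ≈ 0.185 rad (10.6°).
Interpolate at f = 1/2 with slerp weights a = sin((1−f)δ)/sin δ ≈ 0.502, b = sin(fδ)/sin δ ≈ 0.502.
p = a·p₁ + b·p₂ ≈ (0.436, 0.793, 0.426); φ = arcsin(p_z) ≈ 25.22°, λ = atan2(p_y, p_x) ≈ 61.16°.

≈ lat 25°N, lon 61°E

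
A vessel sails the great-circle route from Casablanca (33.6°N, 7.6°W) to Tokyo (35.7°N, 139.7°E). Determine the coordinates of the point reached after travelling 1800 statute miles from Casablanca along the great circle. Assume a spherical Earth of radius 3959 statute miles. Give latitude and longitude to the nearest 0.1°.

From cos δ = sin φ₁ sin φ₂ + cos φ₁ cos φ₂ cos Δλ, the central angle is δ ≈ 1.820 rad (104.3°). The total great-circle distance is δ·R ≈ 1.820 × 3959 ≈ 7204 mi, so the target fraction is f = 1800/7204 ≈ 0.250.
Interpolate at f ≈ 0.250 with slerp weights a = sin((1−f)δ)/sin δ ≈ 1.010, b = sin(fδ)/sin δ ≈ 0.453.
p = a·p₁ + b·p₂ ≈ (0.553, 0.127, 0.823); φ = arcsin(p_z) ≈ 55.42°, λ = atan2(p_y, p_x) ≈ 12.90°.

≈ (55.4°N, 12.9°E)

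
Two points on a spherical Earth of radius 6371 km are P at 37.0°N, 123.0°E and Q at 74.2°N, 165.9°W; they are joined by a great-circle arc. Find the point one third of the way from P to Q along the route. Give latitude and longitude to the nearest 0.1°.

Write both endpoints as unit vectors p₁, p₂ with components (cos φ cos λ, cos φ sin λ, sin φ).
The central angle between the endpoints is δ = arccos(p₁·p₂) ≈ 0.864 rad (49.5°).
Interpolate at f = 1/3 with slerp weights a = sin((1−f)δ)/sin δ ≈ 0.716, b = sin(fδ)/sin δ ≈ 0.373.
p = a·p₁ + b·p₂ ≈ (-0.410, 0.455, 0.790); φ = arcsin(p_z) ≈ 52.23°, λ = atan2(p_y, p_x) ≈ 132.04°.

≈ 52.2°N, 132.0°E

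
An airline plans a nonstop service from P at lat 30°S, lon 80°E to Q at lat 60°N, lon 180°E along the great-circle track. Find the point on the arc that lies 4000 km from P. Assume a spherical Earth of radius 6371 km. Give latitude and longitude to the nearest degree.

≈ lat 1°N, lon 100°E

Write both endpoints as unit vectors p₁, p₂ with components (cos φ cos λ, cos φ sin λ, sin φ).
The central angle between the endpoints is δ = arccos(p₁·p₂) ≈ 2.104 rad (120.5°). The total great-circle distance is δ·R ≈ 2.104 × 6371 ≈ 13404 km, so the target fraction is f = 4000/13404 ≈ 0.298.
Interpolate at f ≈ 0.298 with slerp weights a = sin((1−f)δ)/sin δ ≈ 1.156, b = sin(fδ)/sin δ ≈ 0.682.
p = a·p₁ + b·p₂ ≈ (-0.167, 0.986, 0.013); φ = arcsin(p_z) ≈ 0.73°, λ = atan2(p_y, p_x) ≈ 99.63°.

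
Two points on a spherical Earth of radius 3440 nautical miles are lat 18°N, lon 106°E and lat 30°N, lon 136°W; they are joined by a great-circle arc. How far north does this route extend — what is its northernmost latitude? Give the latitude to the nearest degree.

The great circle lies in the plane with unit normal n̂ = (p₁ × p₂)/|p₁ × p₂|.
Here n̂_z ≈ +0.748; the vertex latitude is φ_max = arccos|n̂_z| ≈ 41.6°.
Check via Clairaut: cos φ_max = |cos φ₁| · sin C = cos(18.0°)·sin(51.8°) ≈ 0.748, again giving ≈ 41.6°.

≈ 42°N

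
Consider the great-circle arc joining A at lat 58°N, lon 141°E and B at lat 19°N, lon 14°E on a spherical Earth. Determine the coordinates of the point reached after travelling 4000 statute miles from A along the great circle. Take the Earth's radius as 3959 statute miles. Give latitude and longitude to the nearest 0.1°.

Write both endpoints as unit vectors p₁, p₂ with components (cos φ cos λ, cos φ sin λ, sin φ).
The central angle between the endpoints is δ = arccos(p₁·p₂) ≈ 1.596 rad (91.5°). The total great-circle distance is δ·R ≈ 1.596 × 3959 ≈ 6320 mi, so the target fraction is f = 4000/6320 ≈ 0.633.
Interpolate at f ≈ 0.633 with slerp weights a = sin((1−f)δ)/sin δ ≈ 0.553, b = sin(fδ)/sin δ ≈ 0.847.
p = a·p₁ + b·p₂ ≈ (0.550, 0.378, 0.745); φ = arcsin(p_z) ≈ 48.15°, λ = atan2(p_y, p_x) ≈ 34.54°.

≈ lat 48.2°N, lon 34.5°E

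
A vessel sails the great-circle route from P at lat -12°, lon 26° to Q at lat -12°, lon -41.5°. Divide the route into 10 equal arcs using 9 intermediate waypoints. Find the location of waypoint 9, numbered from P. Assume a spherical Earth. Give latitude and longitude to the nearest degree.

≈ lat -13°, lon -35°

From cos δ = sin φ₁ sin φ₂ + cos φ₁ cos φ₂ cos Δλ, the central angle is δ ≈ 1.149 rad (65.8°).
Interpolate at f = 9/10 with slerp weights a = sin((1−f)δ)/sin δ ≈ 0.126, b = sin(fδ)/sin δ ≈ 0.942.
p = a·p₁ + b·p₂ ≈ (0.801, -0.557, -0.222); φ = arcsin(p_z) ≈ -12.82°, λ = atan2(p_y, p_x) ≈ -34.81°.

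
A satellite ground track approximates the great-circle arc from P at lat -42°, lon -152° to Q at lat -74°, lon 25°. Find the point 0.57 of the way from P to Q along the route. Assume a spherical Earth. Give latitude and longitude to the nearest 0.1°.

From cos δ = sin φ₁ sin φ₂ + cos φ₁ cos φ₂ cos Δλ, the central angle is δ ≈ 1.117 rad (64.0°).
Interpolate at f = 0.57 with slerp weights a = sin((1−f)δ)/sin δ ≈ 0.514, b = sin(fδ)/sin δ ≈ 0.661.
p = a·p₁ + b·p₂ ≈ (-0.172, -0.102, -0.980); φ = arcsin(p_z) ≈ -78.45°, λ = atan2(p_y, p_x) ≈ -149.27°.

≈ lat -78.5°, lon -149.3°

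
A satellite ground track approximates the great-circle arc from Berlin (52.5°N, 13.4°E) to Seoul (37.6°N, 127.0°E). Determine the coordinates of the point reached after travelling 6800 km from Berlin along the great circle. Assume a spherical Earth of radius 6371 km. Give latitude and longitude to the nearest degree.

Convert each endpoint to a unit vector on the sphere (x = cos φ cos λ, y = cos φ sin λ, z = sin φ).
The central angle between the endpoints is δ = arccos(p₁·p₂) ≈ 1.276 rad (73.1°). The total great-circle distance is δ·R ≈ 1.276 × 6371 ≈ 8127 km, so the target fraction is f = 6800/8127 ≈ 0.837.
Interpolate at f ≈ 0.837 with slerp weights a = sin((1−f)δ)/sin δ ≈ 0.216, b = sin(fδ)/sin δ ≈ 0.916.
p = a·p₁ + b·p₂ ≈ (-0.309, 0.610, 0.730); φ = arcsin(p_z) ≈ 46.89°, λ = atan2(p_y, p_x) ≈ 116.84°.

≈ 47°N, 117°E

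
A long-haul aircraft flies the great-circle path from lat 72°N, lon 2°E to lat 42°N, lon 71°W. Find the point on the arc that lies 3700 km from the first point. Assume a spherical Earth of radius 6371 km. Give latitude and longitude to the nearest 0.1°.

Write both endpoints as unit vectors p₁, p₂ with components (cos φ cos λ, cos φ sin λ, sin φ).
The central angle between the endpoints is δ = arccos(p₁·p₂) ≈ 0.790 rad (45.3°). The total great-circle distance is δ·R ≈ 0.790 × 6371 ≈ 5036 km, so the target fraction is f = 3700/5036 ≈ 0.735.
Interpolate at f ≈ 0.735 with slerp weights a = sin((1−f)δ)/sin δ ≈ 0.293, b = sin(fδ)/sin δ ≈ 0.772.
p = a·p₁ + b·p₂ ≈ (0.277, -0.539, 0.795); φ = arcsin(p_z) ≈ 52.67°, λ = atan2(p_y, p_x) ≈ -62.79°.

≈ lat 52.7°N, lon 62.8°W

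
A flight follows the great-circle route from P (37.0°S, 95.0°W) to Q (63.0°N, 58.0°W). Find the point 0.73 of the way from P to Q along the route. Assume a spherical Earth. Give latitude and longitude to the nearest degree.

≈ (37°N, 75°W)

Convert each endpoint to a unit vector on the sphere (x = cos φ cos λ, y = cos φ sin λ, z = sin φ).
The central angle between the endpoints is δ = arccos(p₁·p₂) ≈ 1.820 rad (104.3°).
Interpolate at f = 0.73 with slerp weights a = sin((1−f)δ)/sin δ ≈ 0.487, b = sin(fδ)/sin δ ≈ 1.002.
p = a·p₁ + b·p₂ ≈ (0.207, -0.773, 0.600); φ = arcsin(p_z) ≈ 36.84°, λ = atan2(p_y, p_x) ≈ -75.00°.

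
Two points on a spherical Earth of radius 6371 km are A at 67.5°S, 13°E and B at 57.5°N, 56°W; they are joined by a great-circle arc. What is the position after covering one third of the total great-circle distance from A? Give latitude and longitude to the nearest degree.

From cos δ = sin φ₁ sin φ₂ + cos φ₁ cos φ₂ cos Δλ, the central angle is δ ≈ 2.354 rad (134.9°).
Interpolate at f = 1/3 with slerp weights a = sin((1−f)δ)/sin δ ≈ 1.411, b = sin(fδ)/sin δ ≈ 0.997.
p = a·p₁ + b·p₂ ≈ (0.826, -0.323, -0.463); φ = arcsin(p_z) ≈ -27.57°, λ = atan2(p_y, p_x) ≈ -21.34°.

≈ 28°S, 21°W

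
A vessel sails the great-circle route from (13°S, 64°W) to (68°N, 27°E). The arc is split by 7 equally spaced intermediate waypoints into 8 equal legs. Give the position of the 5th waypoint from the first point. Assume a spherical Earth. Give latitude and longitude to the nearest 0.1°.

≈ (45.3°N, 34.7°W)

Convert each endpoint to a unit vector on the sphere (x = cos φ cos λ, y = cos φ sin λ, z = sin φ).
The central angle between the endpoints is δ = arccos(p₁·p₂) ≈ 1.787 rad (102.4°).
Interpolate at f = 5/8 with slerp weights a = sin((1−f)δ)/sin δ ≈ 0.636, b = sin(fδ)/sin δ ≈ 0.920.
p = a·p₁ + b·p₂ ≈ (0.579, -0.401, 0.710); φ = arcsin(p_z) ≈ 45.26°, λ = atan2(p_y, p_x) ≈ -34.68°.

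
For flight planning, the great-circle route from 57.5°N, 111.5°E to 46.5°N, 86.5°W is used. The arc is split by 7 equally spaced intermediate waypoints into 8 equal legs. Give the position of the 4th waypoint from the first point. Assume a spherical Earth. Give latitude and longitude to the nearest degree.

≈ 81°N, 130°W

Convert each endpoint to a unit vector on the sphere (x = cos φ cos λ, y = cos φ sin λ, z = sin φ).
The central angle between the endpoints is δ = arccos(p₁·p₂) ≈ 1.308 rad (74.9°).
Interpolate at f = 4/8 with slerp weights a = sin((1−f)δ)/sin δ ≈ 0.630, b = sin(fδ)/sin δ ≈ 0.630.
p = a·p₁ + b·p₂ ≈ (-0.098, -0.118, 0.988); φ = arcsin(p_z) ≈ 81.20°, λ = atan2(p_y, p_x) ≈ -129.61°.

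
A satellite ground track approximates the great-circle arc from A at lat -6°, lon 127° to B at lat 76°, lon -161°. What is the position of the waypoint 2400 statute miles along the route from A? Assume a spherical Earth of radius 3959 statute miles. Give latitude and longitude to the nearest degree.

≈ lat 28°, lon 136°

Convert each endpoint to a unit vector on the sphere (x = cos φ cos λ, y = cos φ sin λ, z = sin φ).
The central angle between the endpoints is δ = arccos(p₁·p₂) ≈ 1.598 rad (91.6°). The total great-circle distance is δ·R ≈ 1.598 × 3959 ≈ 6326 mi, so the target fraction is f = 2400/6326 ≈ 0.379.
Interpolate at f ≈ 0.379 with slerp weights a = sin((1−f)δ)/sin δ ≈ 0.837, b = sin(fδ)/sin δ ≈ 0.570.
p = a·p₁ + b·p₂ ≈ (-0.631, 0.620, 0.466); φ = arcsin(p_z) ≈ 27.74°, λ = atan2(p_y, p_x) ≈ 135.52°.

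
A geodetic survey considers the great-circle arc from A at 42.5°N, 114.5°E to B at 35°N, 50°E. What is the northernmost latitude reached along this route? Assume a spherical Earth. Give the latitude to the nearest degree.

≈ 44°N

The great circle lies in the plane with unit normal n̂ = (p₁ × p₂)/|p₁ × p₂|.
Here n̂_z ≈ -0.715; the vertex latitude is φ_max = arccos|n̂_z| ≈ 44.3°.
Check via Clairaut: cos φ_max = |cos φ₁| · sin C = cos(42.5°)·sin(76.0°) ≈ 0.715, again giving ≈ 44.3°.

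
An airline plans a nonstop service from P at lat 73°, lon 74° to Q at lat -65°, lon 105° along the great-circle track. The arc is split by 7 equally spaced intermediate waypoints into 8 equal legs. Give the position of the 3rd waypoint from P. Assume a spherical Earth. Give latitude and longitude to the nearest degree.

≈ lat 21°, lon 91°

Convert each endpoint to a unit vector on the sphere (x = cos φ cos λ, y = cos φ sin λ, z = sin φ).
The central angle between the endpoints is δ = arccos(p₁·p₂) ≈ 2.435 rad (139.5°).
Interpolate at f = 3/8 with slerp weights a = sin((1−f)δ)/sin δ ≈ 1.539, b = sin(fδ)/sin δ ≈ 1.220.
p = a·p₁ + b·p₂ ≈ (-0.009, 0.930, 0.366); φ = arcsin(p_z) ≈ 21.50°, λ = atan2(p_y, p_x) ≈ 90.58°.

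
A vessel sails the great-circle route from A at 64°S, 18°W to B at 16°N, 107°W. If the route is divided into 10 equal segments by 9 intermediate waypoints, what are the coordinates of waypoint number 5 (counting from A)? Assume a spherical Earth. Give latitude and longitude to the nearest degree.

≈ 30°S, 83°W

Write both endpoints as unit vectors p₁, p₂ with components (cos φ cos λ, cos φ sin λ, sin φ).
The central angle between the endpoints is δ = arccos(p₁·p₂) ≈ 1.814 rad (103.9°).
Interpolate at f = 5/10 with slerp weights a = sin((1−f)δ)/sin δ ≈ 0.811, b = sin(fδ)/sin δ ≈ 0.811.
p = a·p₁ + b·p₂ ≈ (0.110, -0.856, -0.506); φ = arcsin(p_z) ≈ -30.37°, λ = atan2(p_y, p_x) ≈ -82.66°.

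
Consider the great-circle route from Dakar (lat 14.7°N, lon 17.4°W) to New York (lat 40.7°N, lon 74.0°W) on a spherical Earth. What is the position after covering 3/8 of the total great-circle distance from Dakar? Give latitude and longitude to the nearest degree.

From cos δ = sin φ₁ sin φ₂ + cos φ₁ cos φ₂ cos Δλ, the central angle is δ ≈ 0.965 rad (55.3°).
Interpolate at f = 3/8 with slerp weights a = sin((1−f)δ)/sin δ ≈ 0.690, b = sin(fδ)/sin δ ≈ 0.431.
p = a·p₁ + b·p₂ ≈ (0.727, -0.513, 0.456); φ = arcsin(p_z) ≈ 27.13°, λ = atan2(p_y, p_x) ≈ -35.24°.

≈ lat 27°N, lon 35°W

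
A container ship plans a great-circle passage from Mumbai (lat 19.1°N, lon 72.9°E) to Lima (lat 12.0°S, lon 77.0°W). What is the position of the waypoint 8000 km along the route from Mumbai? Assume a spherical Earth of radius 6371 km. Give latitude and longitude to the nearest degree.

Convert each endpoint to a unit vector on the sphere (x = cos φ cos λ, y = cos φ sin λ, z = sin φ).
The central angle between the endpoints is δ = arccos(p₁·p₂) ≈ 2.621 rad (150.2°). The total great-circle distance is δ·R ≈ 2.621 × 6371 ≈ 16701 km, so the target fraction is f = 8000/16701 ≈ 0.479.
Interpolate at f ≈ 0.479 with slerp weights a = sin((1−f)δ)/sin δ ≈ 1.969, b = sin(fδ)/sin δ ≈ 1.913.
p = a·p₁ + b·p₂ ≈ (0.968, -0.044, 0.247); φ = arcsin(p_z) ≈ 14.29°, λ = atan2(p_y, p_x) ≈ -2.61°.

≈ lat 14°N, lon 3°W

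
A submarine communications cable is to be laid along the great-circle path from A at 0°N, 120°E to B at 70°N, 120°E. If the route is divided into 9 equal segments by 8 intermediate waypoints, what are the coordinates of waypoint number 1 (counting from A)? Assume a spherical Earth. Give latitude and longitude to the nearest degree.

≈ 8°N, 120°E

From cos δ = sin φ₁ sin φ₂ + cos φ₁ cos φ₂ cos Δλ, the central angle is δ ≈ 1.222 rad (70.0°).
Interpolate at f = 1/9 with slerp weights a = sin((1−f)δ)/sin δ ≈ 0.942, b = sin(fδ)/sin δ ≈ 0.144.
p = a·p₁ + b·p₂ ≈ (-0.495, 0.858, 0.135); φ = arcsin(p_z) ≈ 7.78°, λ = atan2(p_y, p_x) ≈ 120.00°.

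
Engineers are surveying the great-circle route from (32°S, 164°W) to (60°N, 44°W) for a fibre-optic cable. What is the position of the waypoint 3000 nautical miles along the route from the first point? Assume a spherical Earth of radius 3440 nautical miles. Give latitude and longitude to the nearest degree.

Convert each endpoint to a unit vector on the sphere (x = cos φ cos λ, y = cos φ sin λ, z = sin φ).
The central angle between the endpoints is δ = arccos(p₁·p₂) ≈ 2.306 rad (132.1°). The total great-circle distance is δ·R ≈ 2.306 × 3440 ≈ 7934 nmi, so the target fraction is f = 3000/7934 ≈ 0.378.
Interpolate at f ≈ 0.378 with slerp weights a = sin((1−f)δ)/sin δ ≈ 1.336, b = sin(fδ)/sin δ ≈ 1.033.
p = a·p₁ + b·p₂ ≈ (-0.718, -0.671, 0.186); φ = arcsin(p_z) ≈ 10.73°, λ = atan2(p_y, p_x) ≈ -136.93°.

≈ (11°N, 137°W)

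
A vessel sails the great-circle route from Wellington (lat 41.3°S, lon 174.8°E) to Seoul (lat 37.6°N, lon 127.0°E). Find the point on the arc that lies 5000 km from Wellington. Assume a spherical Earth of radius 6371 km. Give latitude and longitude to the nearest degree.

Convert each endpoint to a unit vector on the sphere (x = cos φ cos λ, y = cos φ sin λ, z = sin φ).
The central angle between the endpoints is δ = arccos(p₁·p₂) ≈ 1.574 rad (90.2°). The total great-circle distance is δ·R ≈ 1.574 × 6371 ≈ 10026 km, so the target fraction is f = 5000/10026 ≈ 0.499.
Interpolate at f ≈ 0.499 with slerp weights a = sin((1−f)δ)/sin δ ≈ 0.710, b = sin(fδ)/sin δ ≈ 0.707.
p = a·p₁ + b·p₂ ≈ (-0.868, 0.495, -0.037); φ = arcsin(p_z) ≈ -2.13°, λ = atan2(p_y, p_x) ≈ 150.28°.

≈ lat 2°S, lon 150°E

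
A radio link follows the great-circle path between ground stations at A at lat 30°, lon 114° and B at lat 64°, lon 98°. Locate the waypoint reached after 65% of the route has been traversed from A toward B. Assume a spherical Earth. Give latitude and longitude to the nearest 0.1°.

≈ lat 52.4°, lon 106.3°

Write both endpoints as unit vectors p₁, p₂ with components (cos φ cos λ, cos φ sin λ, sin φ).
The central angle between the endpoints is δ = arccos(p₁·p₂) ≈ 0.619 rad (35.5°).
Interpolate at f = 0.65 with slerp weights a = sin((1−f)δ)/sin δ ≈ 0.370, b = sin(fδ)/sin δ ≈ 0.675.
p = a·p₁ + b·p₂ ≈ (-0.172, 0.586, 0.792); φ = arcsin(p_z) ≈ 52.36°, λ = atan2(p_y, p_x) ≈ 106.33°.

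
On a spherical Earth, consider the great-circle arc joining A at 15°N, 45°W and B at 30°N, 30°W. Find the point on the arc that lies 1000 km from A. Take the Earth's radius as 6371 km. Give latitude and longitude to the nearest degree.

Write both endpoints as unit vectors p₁, p₂ with components (cos φ cos λ, cos φ sin λ, sin φ).
The central angle between the endpoints is δ = arccos(p₁·p₂) ≈ 0.356 rad (20.4°). The total great-circle distance is δ·R ≈ 0.356 × 6371 ≈ 2266 km, so the target fraction is f = 1000/2266 ≈ 0.441.
Interpolate at f ≈ 0.441 with slerp weights a = sin((1−f)δ)/sin δ ≈ 0.567, b = sin(fδ)/sin δ ≈ 0.449.
p = a·p₁ + b·p₂ ≈ (0.724, -0.582, 0.371); φ = arcsin(p_z) ≈ 21.79°, λ = atan2(p_y, p_x) ≈ -38.78°.

≈ 22°N, 39°W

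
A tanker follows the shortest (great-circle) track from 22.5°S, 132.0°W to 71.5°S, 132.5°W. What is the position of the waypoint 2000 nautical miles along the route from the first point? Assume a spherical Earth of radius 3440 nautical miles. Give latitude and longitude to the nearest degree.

≈ 56°S, 132°W

The haversine formula gives a central angle δ ≈ 0.855 rad (49.0°) between the endpoints. The total great-circle distance is δ·R ≈ 0.855 × 3440 ≈ 2942 nmi, so the target fraction is f = 2000/2942 ≈ 0.680.
Interpolate at f ≈ 0.680 with slerp weights a = sin((1−f)δ)/sin δ ≈ 0.358, b = sin(fδ)/sin δ ≈ 0.728.
p = a·p₁ + b·p₂ ≈ (-0.377, -0.416, -0.827); φ = arcsin(p_z) ≈ -55.81°, λ = atan2(p_y, p_x) ≈ -132.21°.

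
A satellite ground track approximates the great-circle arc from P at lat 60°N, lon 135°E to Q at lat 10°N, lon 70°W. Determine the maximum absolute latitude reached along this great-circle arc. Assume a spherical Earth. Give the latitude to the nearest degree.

≈ 77°N

The great circle lies in the plane with unit normal n̂ = (p₁ × p₂)/|p₁ × p₂|.
Here n̂_z ≈ +0.218; the vertex latitude is φ_max = arccos|n̂_z| ≈ 77.4°.
Check via Clairaut: cos φ_max = |cos φ₁| · sin C = cos(60.0°)·sin(25.8°) ≈ 0.218, again giving ≈ 77.4°.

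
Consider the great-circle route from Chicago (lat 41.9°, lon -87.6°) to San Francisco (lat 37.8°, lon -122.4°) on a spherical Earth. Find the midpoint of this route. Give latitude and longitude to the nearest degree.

From cos δ = sin φ₁ sin φ₂ + cos φ₁ cos φ₂ cos Δλ, the central angle is δ ≈ 0.468 rad (26.8°).
Interpolate at f = 1/2 with slerp weights a = sin((1−f)δ)/sin δ ≈ 0.514, b = sin(fδ)/sin δ ≈ 0.514.
p = a·p₁ + b·p₂ ≈ (-0.202, -0.725, 0.658); φ = arcsin(p_z) ≈ 41.17°, λ = atan2(p_y, p_x) ≈ -105.54°.

≈ lat 41°, lon -106°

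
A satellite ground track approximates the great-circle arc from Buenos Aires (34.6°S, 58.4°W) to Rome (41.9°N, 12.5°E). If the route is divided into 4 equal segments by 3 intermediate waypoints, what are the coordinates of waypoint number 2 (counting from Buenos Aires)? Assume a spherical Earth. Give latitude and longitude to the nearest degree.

≈ (4°N, 25°W)

Convert each endpoint to a unit vector on the sphere (x = cos φ cos λ, y = cos φ sin λ, z = sin φ).
The central angle between the endpoints is δ = arccos(p₁·p₂) ≈ 1.751 rad (100.3°).
Interpolate at f = 2/4 with slerp weights a = sin((1−f)δ)/sin δ ≈ 0.780, b = sin(fδ)/sin δ ≈ 0.780.
p = a·p₁ + b·p₂ ≈ (0.904, -0.421, 0.078); φ = arcsin(p_z) ≈ 4.47°, λ = atan2(p_y, p_x) ≈ -25.00°.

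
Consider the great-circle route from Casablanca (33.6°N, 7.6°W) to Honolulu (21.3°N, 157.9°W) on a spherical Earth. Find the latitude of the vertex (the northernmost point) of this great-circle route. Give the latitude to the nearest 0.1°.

≈ 64.1°N

The great circle lies in the plane with unit normal n̂ = (p₁ × p₂)/|p₁ × p₂|.
Here n̂_z ≈ -0.436; the vertex latitude is φ_max = arccos|n̂_z| ≈ 64.1°.
Check via Clairaut: cos φ_max = |cos φ₁| · sin C = cos(33.6°)·sin(31.6°) ≈ 0.436, again giving ≈ 64.1°.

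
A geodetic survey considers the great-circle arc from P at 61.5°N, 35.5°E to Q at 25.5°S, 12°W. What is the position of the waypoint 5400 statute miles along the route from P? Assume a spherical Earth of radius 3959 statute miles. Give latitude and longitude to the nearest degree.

Write both endpoints as unit vectors p₁, p₂ with components (cos φ cos λ, cos φ sin λ, sin φ).
The central angle between the endpoints is δ = arccos(p₁·p₂) ≈ 1.658 rad (95.0°). The total great-circle distance is δ·R ≈ 1.658 × 3959 ≈ 6565 mi, so the target fraction is f = 5400/6565 ≈ 0.823.
Interpolate at f ≈ 0.823 with slerp weights a = sin((1−f)δ)/sin δ ≈ 0.291, b = sin(fδ)/sin δ ≈ 0.982.
p = a·p₁ + b·p₂ ≈ (0.980, -0.104, -0.167); φ = arcsin(p_z) ≈ -9.62°, λ = atan2(p_y, p_x) ≈ -6.04°.

≈ 10°S, 6°W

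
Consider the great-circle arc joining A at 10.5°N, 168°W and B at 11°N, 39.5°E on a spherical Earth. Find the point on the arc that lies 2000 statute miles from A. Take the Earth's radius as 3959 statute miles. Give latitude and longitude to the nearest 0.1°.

From cos δ = sin φ₁ sin φ₂ + cos φ₁ cos φ₂ cos Δλ, the central angle is δ ≈ 2.535 rad (145.2°). The total great-circle distance is δ·R ≈ 2.535 × 3959 ≈ 10034 mi, so the target fraction is f = 2000/10034 ≈ 0.199.
Interpolate at f ≈ 0.199 with slerp weights a = sin((1−f)δ)/sin δ ≈ 1.572, b = sin(fδ)/sin δ ≈ 0.848.
p = a·p₁ + b·p₂ ≈ (-0.869, 0.208, 0.448); φ = arcsin(p_z) ≈ 26.64°, λ = atan2(p_y, p_x) ≈ 166.52°.

≈ 26.6°N, 166.5°E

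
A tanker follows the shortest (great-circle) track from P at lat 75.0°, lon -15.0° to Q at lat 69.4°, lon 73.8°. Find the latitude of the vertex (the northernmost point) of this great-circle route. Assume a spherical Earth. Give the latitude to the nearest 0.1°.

The great circle lies in the plane with unit normal n̂ = (p₁ × p₂)/|p₁ × p₂|.
Here n̂_z ≈ +0.215; the vertex latitude is φ_max = arccos|n̂_z| ≈ 77.6°.
Check via Clairaut: cos φ_max = |cos φ₁| · sin C = cos(75.0°)·sin(56.2°) ≈ 0.215, again giving ≈ 77.6°.

≈ 77.6°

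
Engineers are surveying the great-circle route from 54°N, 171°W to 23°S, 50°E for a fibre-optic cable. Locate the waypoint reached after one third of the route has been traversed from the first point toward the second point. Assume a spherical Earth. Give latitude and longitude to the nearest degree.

The haversine formula gives a central angle δ ≈ 2.381 rad (136.4°) between the endpoints.
Interpolate at f = 1/3 with slerp weights a = sin((1−f)δ)/sin δ ≈ 1.450, b = sin(fδ)/sin δ ≈ 1.034.
p = a·p₁ + b·p₂ ≈ (-0.230, 0.596, 0.769); φ = arcsin(p_z) ≈ 50.30°, λ = atan2(p_y, p_x) ≈ 111.11°.

≈ 50°N, 111°E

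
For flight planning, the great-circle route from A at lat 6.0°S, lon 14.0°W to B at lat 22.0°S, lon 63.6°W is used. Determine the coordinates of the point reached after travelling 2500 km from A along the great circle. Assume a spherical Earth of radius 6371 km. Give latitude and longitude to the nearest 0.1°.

≈ lat 14.4°S, lon 35.2°W

Write both endpoints as unit vectors p₁, p₂ with components (cos φ cos λ, cos φ sin λ, sin φ).
The central angle between the endpoints is δ = arccos(p₁·p₂) ≈ 0.880 rad (50.4°). The total great-circle distance is δ·R ≈ 0.880 × 6371 ≈ 5609 km, so the target fraction is f = 2500/5609 ≈ 0.446.
Interpolate at f ≈ 0.446 with slerp weights a = sin((1−f)δ)/sin δ ≈ 0.608, b = sin(fδ)/sin δ ≈ 0.496.
p = a·p₁ + b·p₂ ≈ (0.791, -0.558, -0.249); φ = arcsin(p_z) ≈ -14.44°, λ = atan2(p_y, p_x) ≈ -35.20°.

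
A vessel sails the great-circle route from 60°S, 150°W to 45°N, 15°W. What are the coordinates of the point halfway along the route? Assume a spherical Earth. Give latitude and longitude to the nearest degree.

≈ 18°S, 60°W

The haversine formula gives a central angle δ ≈ 2.611 rad (149.6°) between the endpoints.
Interpolate at f = 1/2 with slerp weights a = sin((1−f)δ)/sin δ ≈ 1.906, b = sin(fδ)/sin δ ≈ 1.906.
p = a·p₁ + b·p₂ ≈ (0.477, -0.825, -0.303); φ = arcsin(p_z) ≈ -17.63°, λ = atan2(p_y, p_x) ≈ -60.00°.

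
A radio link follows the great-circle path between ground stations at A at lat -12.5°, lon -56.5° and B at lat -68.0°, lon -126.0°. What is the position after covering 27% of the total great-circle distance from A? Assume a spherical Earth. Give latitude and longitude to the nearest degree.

From cos δ = sin φ₁ sin φ₂ + cos φ₁ cos φ₂ cos Δλ, the central angle is δ ≈ 1.236 rad (70.8°).
Interpolate at f = 0.27 with slerp weights a = sin((1−f)δ)/sin δ ≈ 0.831, b = sin(fδ)/sin δ ≈ 0.347.
p = a·p₁ + b·p₂ ≈ (0.371, -0.781, -0.501); φ = arcsin(p_z) ≈ -30.09°, λ = atan2(p_y, p_x) ≈ -64.58°.

≈ lat -30°, lon -65°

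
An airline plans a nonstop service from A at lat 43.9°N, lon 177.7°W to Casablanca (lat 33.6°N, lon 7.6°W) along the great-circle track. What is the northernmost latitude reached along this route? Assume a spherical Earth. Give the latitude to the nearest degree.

≈ 84°N

The great circle lies in the plane with unit normal n̂ = (p₁ × p₂)/|p₁ × p₂|.
Here n̂_z ≈ +0.105; the vertex latitude is φ_max = arccos|n̂_z| ≈ 83.9°.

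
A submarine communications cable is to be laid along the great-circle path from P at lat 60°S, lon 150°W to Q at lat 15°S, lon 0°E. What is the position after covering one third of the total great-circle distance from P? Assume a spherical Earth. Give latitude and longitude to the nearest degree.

Convert each endpoint to a unit vector on the sphere (x = cos φ cos λ, y = cos φ sin λ, z = sin φ).
The central angle between the endpoints is δ = arccos(p₁·p₂) ≈ 1.766 rad (101.2°).
Interpolate at f = 1/3 with slerp weights a = sin((1−f)δ)/sin δ ≈ 0.942, b = sin(fδ)/sin δ ≈ 0.566.
p = a·p₁ + b·p₂ ≈ (0.139, -0.235, -0.962); φ = arcsin(p_z) ≈ -74.13°, λ = atan2(p_y, p_x) ≈ -59.42°.

≈ lat 74°S, lon 59°W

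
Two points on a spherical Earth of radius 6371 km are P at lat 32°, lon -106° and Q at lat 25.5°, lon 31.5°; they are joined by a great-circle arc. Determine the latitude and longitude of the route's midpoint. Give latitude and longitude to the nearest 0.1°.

Write both endpoints as unit vectors p₁, p₂ with components (cos φ cos λ, cos φ sin λ, sin φ).
The central angle between the endpoints is δ = arccos(p₁·p₂) ≈ 1.914 rad (109.6°).
Interpolate at f = 1/2 with slerp weights a = sin((1−f)δ)/sin δ ≈ 0.868, b = sin(fδ)/sin δ ≈ 0.868.
p = a·p₁ + b·p₂ ≈ (0.465, -0.298, 0.834); φ = arcsin(p_z) ≈ 56.47°, λ = atan2(p_y, p_x) ≈ -32.67°.

≈ lat 56.5°, lon -32.7°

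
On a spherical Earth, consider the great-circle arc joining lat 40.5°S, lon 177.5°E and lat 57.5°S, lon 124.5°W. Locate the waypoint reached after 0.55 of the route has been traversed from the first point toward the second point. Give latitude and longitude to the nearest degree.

The haversine formula gives a central angle δ ≈ 0.701 rad (40.2°) between the endpoints.
Interpolate at f = 0.55 with slerp weights a = sin((1−f)δ)/sin δ ≈ 0.481, b = sin(fδ)/sin δ ≈ 0.583.
p = a·p₁ + b·p₂ ≈ (-0.543, -0.242, -0.804); φ = arcsin(p_z) ≈ -53.53°, λ = atan2(p_y, p_x) ≈ -155.95°.

≈ lat 54°S, lon 156°W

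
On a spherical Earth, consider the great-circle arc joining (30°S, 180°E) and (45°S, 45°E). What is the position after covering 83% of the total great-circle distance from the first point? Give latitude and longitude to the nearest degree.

≈ (57°S, 63°E)

Write both endpoints as unit vectors p₁, p₂ with components (cos φ cos λ, cos φ sin λ, sin φ).
The central angle between the endpoints is δ = arccos(p₁·p₂) ≈ 1.650 rad (94.6°).
Interpolate at f = 0.83 with slerp weights a = sin((1−f)δ)/sin δ ≈ 0.278, b = sin(fδ)/sin δ ≈ 0.983.
p = a·p₁ + b·p₂ ≈ (0.251, 0.491, -0.834); φ = arcsin(p_z) ≈ -56.51°, λ = atan2(p_y, p_x) ≈ 62.95°.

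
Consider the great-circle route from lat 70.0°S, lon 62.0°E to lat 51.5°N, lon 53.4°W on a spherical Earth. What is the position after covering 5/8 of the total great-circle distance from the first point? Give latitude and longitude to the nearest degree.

From cos δ = sin φ₁ sin φ₂ + cos φ₁ cos φ₂ cos Δλ, the central angle is δ ≈ 2.544 rad (145.8°).
Interpolate at f = 5/8 with slerp weights a = sin((1−f)δ)/sin δ ≈ 1.450, b = sin(fδ)/sin δ ≈ 1.777.
p = a·p₁ + b·p₂ ≈ (0.892, -0.450, 0.028); φ = arcsin(p_z) ≈ 1.62°, λ = atan2(p_y, p_x) ≈ -26.77°.

≈ lat 2°N, lon 27°W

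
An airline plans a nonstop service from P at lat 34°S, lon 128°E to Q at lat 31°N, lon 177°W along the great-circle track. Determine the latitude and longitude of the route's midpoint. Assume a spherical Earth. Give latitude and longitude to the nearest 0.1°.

≈ lat 1.7°S, lon 156.0°E

The haversine formula gives a central angle δ ≈ 1.451 rad (83.1°) between the endpoints.
Interpolate at f = 1/2 with slerp weights a = sin((1−f)δ)/sin δ ≈ 0.668, b = sin(fδ)/sin δ ≈ 0.668.
p = a·p₁ + b·p₂ ≈ (-0.913, 0.407, -0.030); φ = arcsin(p_z) ≈ -1.69°, λ = atan2(p_y, p_x) ≈ 156.00°.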